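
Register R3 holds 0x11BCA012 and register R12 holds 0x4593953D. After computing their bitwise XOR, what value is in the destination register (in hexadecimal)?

XOR each hex digit independently (no carries):
  1^4=5, 1^5=4, B^9=2, C^3=F, A^9=3, 0^5=5, 1^3=2, 2^D=F

0x542F352F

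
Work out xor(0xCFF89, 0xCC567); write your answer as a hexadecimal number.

0x03AEE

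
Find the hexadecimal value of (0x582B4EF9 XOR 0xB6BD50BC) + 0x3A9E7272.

0x1293490B7

First 0x582B4EF9 XOR 0xB6BD50BC = 0xEE961E45.
Add column by column in base 16, right to left:
  5+2 = 7
  4+7 = B
  E+2 = 0 carry 1
  1+7+1 = 9
  6+E = 4 carry 1
  9+9+1 = 3 carry 1
  E+A+1 = 9 carry 1
  E+3+1 = 2 carry 1
  final carry 1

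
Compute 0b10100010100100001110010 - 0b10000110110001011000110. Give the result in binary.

0b11011110010110101100

Subtract column by column in base 2:
  0-0 → 0
  1-1 → 0
  0-1 → 1 (borrow)
  0-0-1 → 1 (borrow)
  1-0-1 → 0
  1-0 → 1
  1-1 → 0
  0-1 → 1 (borrow)
  0-0-1 → 1 (borrow)
  0-1-1 → 0 (borrow)
  0-0-1 → 1 (borrow)
  1-0-1 → 0
  0-0 → 0
  0-1 → 1 (borrow)
  1-1-1 → 1 (borrow)
  0-0-1 → 1 (borrow)
  1-1-1 → 1 (borrow)
  0-1-1 → 0 (borrow)
  0-0-1 → 1 (borrow)
  0-0-1 → 1 (borrow)
  1-0-1 → 0
  0-0 → 0
  1-1 → 0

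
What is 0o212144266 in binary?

0b10001010001100100010110110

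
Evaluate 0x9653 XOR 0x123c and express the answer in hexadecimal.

0x846f

XOR each hex digit independently (no carries):
  9^1=8, 6^2=4, 5^3=6, 3^c=f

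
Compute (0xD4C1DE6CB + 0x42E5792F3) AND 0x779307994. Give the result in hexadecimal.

0x178307994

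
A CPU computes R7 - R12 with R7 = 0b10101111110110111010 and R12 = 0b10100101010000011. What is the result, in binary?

0b10011011001100110111

Subtract column by column in base 2:
  0-1 → 1 (borrow)
  1-1-1 → 1 (borrow)
  0-0-1 → 1 (borrow)
  1-0-1 → 0
  1-0 → 1
  1-0 → 1
  0-0 → 0
  1-1 → 0
  1-0 → 1
  0-1 → 1 (borrow)
  1-0-1 → 0
  1-1 → 0
  1-0 → 1
  1-0 → 1
  1-1 → 0
  1-0 → 1
  0-1 → 1 (borrow)
  1-0-1 → 0
  0-0 → 0
  1-0 → 1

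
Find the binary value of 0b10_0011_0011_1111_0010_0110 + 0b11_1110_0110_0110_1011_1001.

Add column by column in base 2, right to left:
  0+1 = 1
  1+0 = 1
  1+0 = 1
  0+1 = 1
  0+1 = 1
  1+1 = 0 carry 1
  0+0+1 = 1
  0+1 = 1
  1+0 = 1
  1+1 = 0 carry 1
  1+1+1 = 1 carry 1
  1+0+1 = 0 carry 1
  1+0+1 = 0 carry 1
  1+1+1 = 1 carry 1
  0+1+1 = 0 carry 1
  0+0+1 = 1
  1+0 = 1
  1+1 = 0 carry 1
  0+1+1 = 0 carry 1
  0+1+1 = 0 carry 1
  0+1+1 = 0 carry 1
  1+1+1 = 1 carry 1
  final carry 1

0b11000011010010111011111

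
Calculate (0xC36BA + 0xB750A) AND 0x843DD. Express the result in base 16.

Add column by column in base 16, right to left:
  A+A = 4 carry 1
  B+0+1 = C
  6+5 = B
  3+7 = A
  C+B = 7 carry 1
  final carry 1
Sum = 0x17ABC4; now AND with 0x843DD:
  1&0=0, 7&8=0, A&4=0, B&3=3, C&D=C, 4&D=4

0x3C4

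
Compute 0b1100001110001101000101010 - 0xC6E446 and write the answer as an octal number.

0o60032744

0b1100001110001101000101010 = 0o141615052 in octal.
0xC6E446 = 0o61562106 in octal.
Subtract column by column in base 8:
  2-6 → 4 (borrow)
  5-0-1 → 4
  0-1 → 7 (borrow)
  5-2-1 → 2
  1-6 → 3 (borrow)
  6-5-1 → 0
  1-1 → 0
  4-6 → 6 (borrow)
  1-0-1 → 0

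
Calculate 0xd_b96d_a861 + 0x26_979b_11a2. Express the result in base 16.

0x345108ba03

Add column by column in base 16, right to left:
  1+2 = 3
  6+a = 0 carry 1
  8+1+1 = a
  a+1 = b
  d+b = 8 carry 1
  6+9+1 = 0 carry 1
  9+7+1 = 1 carry 1
  b+9+1 = 5 carry 1
  d+6+1 = 4 carry 1
  0+2+1 = 3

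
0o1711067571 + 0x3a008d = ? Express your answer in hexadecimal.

0o1711067571 = 0xf246f79 in hexadecimal.
Add column by column in base 16, right to left:
  9+d = 6 carry 1
  7+8+1 = 0 carry 1
  f+0+1 = 0 carry 1
  6+0+1 = 7
  4+a = e
  2+3 = 5
  f+0 = f

0xf5e7006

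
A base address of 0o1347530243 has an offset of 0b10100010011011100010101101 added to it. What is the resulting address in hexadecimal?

0o1347530243 = 0xB9EB0A3 in hexadecimal.
0b10100010011011100010101101 = 0x289B8AD in hexadecimal.
Add column by column in base 16, right to left:
  3+D = 0 carry 1
  A+A+1 = 5 carry 1
  0+8+1 = 9
  B+B = 6 carry 1
  E+9+1 = 8 carry 1
  9+8+1 = 2 carry 1
  B+2+1 = E

0xE286950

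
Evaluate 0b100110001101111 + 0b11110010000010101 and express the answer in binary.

0b100011000010000100

Add column by column in base 2, right to left:
  1+1 = 0 carry 1
  1+0+1 = 0 carry 1
  1+1+1 = 1 carry 1
  1+0+1 = 0 carry 1
  0+1+1 = 0 carry 1
  1+0+1 = 0 carry 1
  1+0+1 = 0 carry 1
  0+0+1 = 1
  0+0 = 0
  0+0 = 0
  1+1 = 0 carry 1
  1+0+1 = 0 carry 1
  0+0+1 = 1
  0+1 = 1
  1+1 = 0 carry 1
  0+1+1 = 0 carry 1
  0+1+1 = 0 carry 1
  final carry 1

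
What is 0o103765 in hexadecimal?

0x87F5

Each octal digit is 3 bits: 1=001 0=000 3=011 7=111 6=110 5=101.
Group the bits into nibbles: 1000 0111 1111 0101 → 87F5.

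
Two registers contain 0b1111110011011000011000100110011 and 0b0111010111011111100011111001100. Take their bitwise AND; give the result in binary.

AND bit by bit (1 only where both bits are 1):
  1111110011011000011000100110011
& 0111010111011111100011111001100
= 0111010011011000000000100000000

0b0111010011011000000000100000000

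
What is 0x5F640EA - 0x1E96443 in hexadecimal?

Subtract column by column in base 16:
  A-3 → 7
  E-4 → A
  0-4 → C (borrow)
  4-6-1 → D (borrow)
  6-9-1 → C (borrow)
  F-E-1 → 0
  5-1 → 4

0x40CDCA7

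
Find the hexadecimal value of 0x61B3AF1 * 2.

0xC3675E2

Multiply each base-16 digit by 2, carrying:
  1×2 = 2 → write 2
  F×2 = 30 → write E carry 1
  A×2+1 = 21 → write 5 carry 1
  3×2+1 = 7 → write 7
  B×2 = 22 → write 6 carry 1
  1×2+1 = 3 → write 3
  6×2 = 12 → write C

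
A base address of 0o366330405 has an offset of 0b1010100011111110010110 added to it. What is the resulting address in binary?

0b100000000111111000010011011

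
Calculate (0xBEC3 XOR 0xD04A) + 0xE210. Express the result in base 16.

0x15099

First 0xBEC3 XOR 0xD04A = 0x6E89.
Add column by column in base 16, right to left:
  9+0 = 9
  8+1 = 9
  E+2 = 0 carry 1
  6+E+1 = 5 carry 1
  final carry 1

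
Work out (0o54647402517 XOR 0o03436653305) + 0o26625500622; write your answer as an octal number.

First 0o54647402517 XOR 0o03436653305 = 0o57271251612.
Add column by column in base 8, right to left:
  2+2 = 4
  1+2 = 3
  6+6 = 4 carry 1
  1+0+1 = 2
  5+0 = 5
  2+5 = 7
  1+5 = 6
  7+2 = 1 carry 1
  2+6+1 = 1 carry 1
  7+6+1 = 6 carry 1
  5+2+1 = 0 carry 1
  final carry 1

0o106116752434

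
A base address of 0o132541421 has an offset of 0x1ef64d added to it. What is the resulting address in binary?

0b1100010011011100101011110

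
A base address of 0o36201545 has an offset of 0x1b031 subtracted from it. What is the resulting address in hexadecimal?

0o36201545 = 0x790365 in hexadecimal.
Subtract column by column in base 16:
  5-1 → 4
  6-3 → 3
  3-0 → 3
  0-b → 5 (borrow)
  9-1-1 → 7
  7-0 → 7

0x775334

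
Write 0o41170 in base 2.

0b100001001111000

Each octal digit is 3 bits: 4=100 1=001 1=001 7=111 0=000.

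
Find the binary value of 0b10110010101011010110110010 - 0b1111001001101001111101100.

0b111001011110000111000110

Subtract column by column in base 2:
  0-0 → 0
  1-0 → 1
  0-1 → 1 (borrow)
  0-1-1 → 0 (borrow)
  1-0-1 → 0
  1-1 → 0
  0-1 → 1 (borrow)
  1-1-1 → 1 (borrow)
  1-1-1 → 1 (borrow)
  0-1-1 → 0 (borrow)
  1-0-1 → 0
  0-0 → 0
  1-1 → 0
  1-0 → 1
  0-1 → 1 (borrow)
  1-1-1 → 1 (borrow)
  0-0-1 → 1 (borrow)
  1-0-1 → 0
  0-1 → 1 (borrow)
  1-0-1 → 0
  0-0 → 0
  0-1 → 1 (borrow)
  1-1-1 → 1 (borrow)
  1-1-1 → 1 (borrow)
  0-1-1 → 0 (borrow)
  1-0-1 → 0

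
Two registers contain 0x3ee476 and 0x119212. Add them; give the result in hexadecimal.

0x507688

Add column by column in base 16, right to left:
  6+2 = 8
  7+1 = 8
  4+2 = 6
  e+9 = 7 carry 1
  e+1+1 = 0 carry 1
  3+1+1 = 5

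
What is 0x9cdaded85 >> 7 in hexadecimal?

7 bits is not a whole number of base-16 digits; in binary: 100111001101101011011110110110000101 >> 7 = 10011100110110101101111011011.

0x139b5bdb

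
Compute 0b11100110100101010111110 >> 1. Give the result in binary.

0b1110011010010101011111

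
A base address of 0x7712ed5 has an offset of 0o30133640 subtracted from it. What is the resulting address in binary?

0b111000100000111011100110101

0x7712ed5 = 0b111011100010010111011010101 in binary.
0o30133640 = 0b11000001011011110100000 in binary.
Subtract column by column in base 2:
  1-0 → 1
  0-0 → 0
  1-0 → 1
  0-0 → 0
  1-0 → 1
  0-1 → 1 (borrow)
  1-0-1 → 0
  1-1 → 0
  0-1 → 1 (borrow)
  1-1-1 → 1 (borrow)
  1-1-1 → 1 (borrow)
  1-0-1 → 0
  0-1 → 1 (borrow)
  1-1-1 → 1 (borrow)
  0-0-1 → 1 (borrow)
  0-1-1 → 0 (borrow)
  1-0-1 → 0
  0-0 → 0
  0-0 → 0
  0-0 → 0
  1-0 → 1
  1-1 → 0
  1-1 → 0
  0-0 → 0
  1-0 → 1
  1-0 → 1
  1-0 → 1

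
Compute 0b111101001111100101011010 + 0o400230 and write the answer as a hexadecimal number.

0b111101001111100101011010 = 0xf4f95a in hexadecimal.
0o400230 = 0x20098 in hexadecimal.
Add column by column in base 16, right to left:
  a+8 = 2 carry 1
  5+9+1 = f
  9+0 = 9
  f+0 = f
  4+2 = 6
  f+0 = f

0xf6f9f2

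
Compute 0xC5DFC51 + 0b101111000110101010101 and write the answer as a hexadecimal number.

0xC7589A6

0b101111000110101010101 = 0x178D55 in hexadecimal.
Add column by column in base 16, right to left:
  1+5 = 6
  5+5 = A
  C+D = 9 carry 1
  F+8+1 = 8 carry 1
  D+7+1 = 5 carry 1
  5+1+1 = 7
  C+0 = C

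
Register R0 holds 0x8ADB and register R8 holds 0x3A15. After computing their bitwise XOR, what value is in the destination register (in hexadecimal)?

0xB0CE

XOR each hex digit independently (no carries):
  8^3=B, A^A=0, D^1=C, B^5=E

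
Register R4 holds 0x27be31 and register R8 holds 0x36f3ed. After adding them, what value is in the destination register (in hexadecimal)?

0x5eb21e

Add column by column in base 16, right to left:
  1+d = e
  3+e = 1 carry 1
  e+3+1 = 2 carry 1
  b+f+1 = b carry 1
  7+6+1 = e
  2+3 = 5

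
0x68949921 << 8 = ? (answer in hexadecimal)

Shifting left by 8 bits = 2 hex digits: append 2 zeros.

0x6894992100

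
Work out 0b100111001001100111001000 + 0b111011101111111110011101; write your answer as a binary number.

Add column by column in base 2, right to left:
  0+1 = 1
  0+0 = 0
  0+1 = 1
  1+1 = 0 carry 1
  0+1+1 = 0 carry 1
  0+0+1 = 1
  1+0 = 1
  1+1 = 0 carry 1
  1+1+1 = 1 carry 1
  0+1+1 = 0 carry 1
  0+1+1 = 0 carry 1
  1+1+1 = 1 carry 1
  1+1+1 = 1 carry 1
  0+1+1 = 0 carry 1
  0+1+1 = 0 carry 1
  1+1+1 = 1 carry 1
  0+0+1 = 1
  0+1 = 1
  1+1 = 0 carry 1
  1+1+1 = 1 carry 1
  1+0+1 = 0 carry 1
  0+1+1 = 0 carry 1
  0+1+1 = 0 carry 1
  1+1+1 = 1 carry 1
  final carry 1

0b1100010111001100101100101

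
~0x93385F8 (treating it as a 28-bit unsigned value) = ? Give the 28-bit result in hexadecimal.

0x6CC7A07

Each hex digit d becomes F−d:
  9→6, 3→C, 3→C, 8→7, 5→A, F→0, 8→7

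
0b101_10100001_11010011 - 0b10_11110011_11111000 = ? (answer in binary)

0b101010110111011011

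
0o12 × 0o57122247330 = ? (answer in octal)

Multiply each base-8 digit by 10, carrying:
  0×10 = 0 → write 0
  3×10 = 30 → write 6 carry 3
  3×10+3 = 33 → write 1 carry 4
  7×10+4 = 74 → write 2 carry 9
  4×10+9 = 49 → write 1 carry 6
  2×10+6 = 26 → write 2 carry 3
  2×10+3 = 23 → write 7 carry 2
  2×10+2 = 22 → write 6 carry 2
  1×10+2 = 12 → write 4 carry 1
  7×10+1 = 71 → write 7 carry 8
  5×10+8 = 58 → write 2 carry 7
  remaining carry: 7

0o727467212160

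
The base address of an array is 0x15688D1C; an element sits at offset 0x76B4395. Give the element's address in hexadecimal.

0x1CD3D0B1

Add column by column in base 16, right to left:
  C+5 = 1 carry 1
  1+9+1 = B
  D+3 = 0 carry 1
  8+4+1 = D
  8+B = 3 carry 1
  6+6+1 = D
  5+7 = C
  1+0 = 1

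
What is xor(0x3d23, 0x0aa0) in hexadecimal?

XOR each hex digit independently (no carries):
  3^0=3, d^a=7, 2^a=8, 3^0=3

0x3783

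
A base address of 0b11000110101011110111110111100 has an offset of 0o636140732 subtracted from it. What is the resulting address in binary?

0o636140732 = 0b110011110001100000111011010 in binary.
Subtract column by column in base 2:
  0-0 → 0
  0-1 → 1 (borrow)
  1-0-1 → 0
  1-1 → 0
  1-1 → 0
  1-0 → 1
  0-1 → 1 (borrow)
  1-1-1 → 1 (borrow)
  1-1-1 → 1 (borrow)
  1-0-1 → 0
  1-0 → 1
  1-0 → 1
  0-0 → 0
  1-0 → 1
  1-1 → 0
  1-1 → 0
  1-0 → 1
  0-0 → 0
  1-0 → 1
  0-1 → 1 (borrow)
  1-1-1 → 1 (borrow)
  0-1-1 → 0 (borrow)
  1-1-1 → 1 (borrow)
  1-0-1 → 0
  0-0 → 0
  0-1 → 1 (borrow)
  0-1-1 → 0 (borrow)
  1-0-1 → 0
  1-0 → 1

0b10010010111010010110111100010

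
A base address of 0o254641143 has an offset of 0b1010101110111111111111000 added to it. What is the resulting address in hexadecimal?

0o254641143 = 0x2B34263 in hexadecimal.
0b1010101110111111111111000 = 0x1577FF8 in hexadecimal.
Add column by column in base 16, right to left:
  3+8 = B
  6+F = 5 carry 1
  2+F+1 = 2 carry 1
  4+7+1 = C
  3+7 = A
  B+5 = 0 carry 1
  2+1+1 = 4

0x40AC25B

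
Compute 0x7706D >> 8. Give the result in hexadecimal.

Shifting right by 8 bits = 2 hex digits: drop the last 2.

0x770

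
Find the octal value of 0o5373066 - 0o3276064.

Subtract column by column in base 8:
  6-4 → 2
  6-6 → 0
  0-0 → 0
  3-6 → 5 (borrow)
  7-7-1 → 7 (borrow)
  3-2-1 → 0
  5-3 → 2

0o2075002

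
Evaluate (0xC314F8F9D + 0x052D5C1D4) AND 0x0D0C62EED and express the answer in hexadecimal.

0x80040061

Add column by column in base 16, right to left:
  D+4 = 1 carry 1
  9+D+1 = 7 carry 1
  F+1+1 = 1 carry 1
  8+C+1 = 5 carry 1
  F+5+1 = 5 carry 1
  4+D+1 = 2 carry 1
  1+2+1 = 4
  3+5 = 8
  C+0 = C
Sum = 0xC84255171; now AND with 0x0D0C62EED:
  C&0=0, 8&D=8, 4&0=0, 2&C=0, 5&6=4, 5&2=0, 1&E=0, 7&E=6, 1&D=1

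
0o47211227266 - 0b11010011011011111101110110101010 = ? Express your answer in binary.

0o47211227266 = 0b100111010001001010010111010110110 in binary.
Subtract column by column in base 2:
  0-0 → 0
  1-1 → 0
  1-0 → 1
  0-1 → 1 (borrow)
  1-0-1 → 0
  1-1 → 0
  0-0 → 0
  1-1 → 0
  0-1 → 1 (borrow)
  1-0-1 → 0
  1-1 → 0
  1-1 → 0
  0-1 → 1 (borrow)
  1-0-1 → 0
  0-1 → 1 (borrow)
  0-1-1 → 0 (borrow)
  1-1-1 → 1 (borrow)
  0-1-1 → 0 (borrow)
  1-1-1 → 1 (borrow)
  0-1-1 → 0 (borrow)
  0-0-1 → 1 (borrow)
  1-1-1 → 1 (borrow)
  0-1-1 → 0 (borrow)
  0-0-1 → 1 (borrow)
  0-1-1 → 0 (borrow)
  1-1-1 → 1 (borrow)
  0-0-1 → 1 (borrow)
  1-0-1 → 0
  1-1 → 0
  1-0 → 1
  0-1 → 1 (borrow)
  0-1-1 → 0 (borrow)
  1-0-1 → 0

0b1100110101101010101000100001100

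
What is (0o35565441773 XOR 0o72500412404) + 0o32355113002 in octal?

0o101442166401

First 0o35565441773 XOR 0o72500412404 = 0o47065053377.
Add column by column in base 8, right to left:
  7+2 = 1 carry 1
  7+0+1 = 0 carry 1
  3+0+1 = 4
  3+3 = 6
  5+1 = 6
  0+1 = 1
  5+5 = 2 carry 1
  6+5+1 = 4 carry 1
  0+3+1 = 4
  7+2 = 1 carry 1
  4+3+1 = 0 carry 1
  final carry 1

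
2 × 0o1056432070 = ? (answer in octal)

0o2135064160

Multiply each base-8 digit by 2, carrying:
  0×2 = 0 → write 0
  7×2 = 14 → write 6 carry 1
  0×2+1 = 1 → write 1
  2×2 = 4 → write 4
  3×2 = 6 → write 6
  4×2 = 8 → write 0 carry 1
  6×2+1 = 13 → write 5 carry 1
  5×2+1 = 11 → write 3 carry 1
  0×2+1 = 1 → write 1
  1×2 = 2 → write 2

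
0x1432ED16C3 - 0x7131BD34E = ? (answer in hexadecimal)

0xD1FD14375

Subtract column by column in base 16:
  3-E → 5 (borrow)
  C-4-1 → 7
  6-3 → 3
  1-D → 4 (borrow)
  D-B-1 → 1
  E-1 → D
  2-3 → F (borrow)
  3-1-1 → 1
  4-7 → D (borrow)
  1-0-1 → 0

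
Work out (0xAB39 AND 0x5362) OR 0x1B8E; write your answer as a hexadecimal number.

0xAB39 AND 0x5362 = 0x0320.
Then OR with 0x1B8E.

0x1BAE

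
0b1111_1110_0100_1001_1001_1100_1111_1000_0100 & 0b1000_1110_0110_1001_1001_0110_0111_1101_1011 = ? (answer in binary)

0b100011100100100110010100011110000000

AND bit by bit (1 only where both bits are 1):
  111111100100100110011100111110000100
& 100011100110100110010110011111011011
= 100011100100100110010100011110000000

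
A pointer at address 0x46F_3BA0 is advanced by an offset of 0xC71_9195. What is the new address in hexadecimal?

0x10E0CD35

Add column by column in base 16, right to left:
  0+5 = 5
  A+9 = 3 carry 1
  B+1+1 = D
  3+9 = C
  F+1 = 0 carry 1
  6+7+1 = E
  4+C = 0 carry 1
  final carry 1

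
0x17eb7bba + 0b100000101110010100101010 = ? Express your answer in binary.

0b11000011011100110000011100100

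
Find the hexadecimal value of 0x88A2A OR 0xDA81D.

OR each hex digit independently (no carries):
  8|D=D, 8|A=A, A|8=A, 2|1=3, A|D=F

0xDAA3F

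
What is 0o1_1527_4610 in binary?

0b1001101010111100110001000

Each octal digit is 3 bits: 1=001 1=001 5=101 2=010 7=111 4=100 6=110 1=001 0=000.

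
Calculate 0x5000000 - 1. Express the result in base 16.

The trailing 6 digits are 0, so subtracting 1 borrows through: they become F and the next digit up decrements.

0x4FFFFFF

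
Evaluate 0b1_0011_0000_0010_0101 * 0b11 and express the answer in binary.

Multiply each base-2 digit by 3, carrying:
  1×3 = 3 → write 1 carry 1
  0×3+1 = 1 → write 1
  1×3 = 3 → write 1 carry 1
  0×3+1 = 1 → write 1
  0×3 = 0 → write 0
  1×3 = 3 → write 1 carry 1
  0×3+1 = 1 → write 1
  0×3 = 0 → write 0
  0×3 = 0 → write 0
  0×3 = 0 → write 0
  0×3 = 0 → write 0
  0×3 = 0 → write 0
  1×3 = 3 → write 1 carry 1
  1×3+1 = 4 → write 0 carry 2
  0×3+2 = 2 → write 0 carry 1
  0×3+1 = 1 → write 1
  1×3 = 3 → write 1 carry 1
  remaining carry: 1

0b111001000001101111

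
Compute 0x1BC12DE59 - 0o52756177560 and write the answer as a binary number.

0x1BC12DE59 = 0b110111100000100101101111001011001 in binary.
0o52756177560 = 0b101010111101110001111111101110000 in binary.
Subtract column by column in base 2:
  1-0 → 1
  0-0 → 0
  0-0 → 0
  1-0 → 1
  1-1 → 0
  0-1 → 1 (borrow)
  1-1-1 → 1 (borrow)
  0-0-1 → 1 (borrow)
  0-1-1 → 0 (borrow)
  1-1-1 → 1 (borrow)
  1-1-1 → 1 (borrow)
  1-1-1 → 1 (borrow)
  1-1-1 → 1 (borrow)
  0-1-1 → 0 (borrow)
  1-1-1 → 1 (borrow)
  1-1-1 → 1 (borrow)
  0-0-1 → 1 (borrow)
  1-0-1 → 0
  0-0 → 0
  0-1 → 1 (borrow)
  1-1-1 → 1 (borrow)
  0-1-1 → 0 (borrow)
  0-0-1 → 1 (borrow)
  0-1-1 → 0 (borrow)
  0-1-1 → 0 (borrow)
  0-1-1 → 0 (borrow)
  1-1-1 → 1 (borrow)
  1-0-1 → 0
  1-1 → 0
  1-0 → 1
  0-1 → 1 (borrow)
  1-0-1 → 0
  1-1 → 0

0b1100100010110011101111011101001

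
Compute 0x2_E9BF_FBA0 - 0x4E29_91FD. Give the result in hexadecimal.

Subtract column by column in base 16:
  0-D → 3 (borrow)
  A-F-1 → A (borrow)
  B-1-1 → 9
  F-9 → 6
  F-9 → 6
  B-2 → 9
  9-E → B (borrow)
  E-4-1 → 9
  2-0 → 2

0x29B9669A3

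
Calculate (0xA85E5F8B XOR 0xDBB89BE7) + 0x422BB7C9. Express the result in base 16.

0xB6127C35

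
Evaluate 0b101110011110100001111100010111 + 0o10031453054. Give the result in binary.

0o10031453054 = 0b1000000011001100101011000101100 in binary.
Add column by column in base 2, right to left:
  1+0 = 1
  1+0 = 1
  1+1 = 0 carry 1
  0+1+1 = 0 carry 1
  1+0+1 = 0 carry 1
  0+1+1 = 0 carry 1
  0+0+1 = 1
  0+0 = 0
  1+0 = 1
  1+1 = 0 carry 1
  1+1+1 = 1 carry 1
  1+0+1 = 0 carry 1
  1+1+1 = 1 carry 1
  0+0+1 = 1
  0+1 = 1
  0+0 = 0
  0+0 = 0
  1+1 = 0 carry 1
  0+1+1 = 0 carry 1
  1+0+1 = 0 carry 1
  1+0+1 = 0 carry 1
  1+1+1 = 1 carry 1
  1+1+1 = 1 carry 1
  0+0+1 = 1
  0+0 = 0
  1+0 = 1
  1+0 = 1
  1+0 = 1
  0+0 = 0
  1+0 = 1
  0+1 = 1

0b1101110111000000111010101000011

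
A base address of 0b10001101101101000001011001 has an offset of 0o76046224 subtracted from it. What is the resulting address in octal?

0b10001101101101000001011001 = 0o215550131 in octal.
Subtract column by column in base 8:
  1-4 → 5 (borrow)
  3-2-1 → 0
  1-2 → 7 (borrow)
  0-6-1 → 1 (borrow)
  5-4-1 → 0
  5-0 → 5
  5-6 → 7 (borrow)
  1-7-1 → 1 (borrow)
  2-0-1 → 1

0o117501705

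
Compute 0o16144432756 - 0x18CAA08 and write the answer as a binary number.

0b1110000000001011000101111100110

0o16144432756 = 0b1110001100100100011010111101110 in binary.
0x18CAA08 = 0b1100011001010101000001000 in binary.
Subtract column by column in base 2:
  0-0 → 0
  1-0 → 1
  1-0 → 1
  1-1 → 0
  0-0 → 0
  1-0 → 1
  1-0 → 1
  1-0 → 1
  1-0 → 1
  0-1 → 1 (borrow)
  1-0-1 → 0
  0-1 → 1 (borrow)
  1-0-1 → 0
  1-1 → 0
  0-0 → 0
  0-1 → 1 (borrow)
  0-0-1 → 1 (borrow)
  1-0-1 → 0
  0-1 → 1 (borrow)
  0-1-1 → 0 (borrow)
  1-0-1 → 0
  0-0 → 0
  0-0 → 0
  1-1 → 0
  1-1 → 0
  0-0 → 0
  0-0 → 0
  0-0 → 0
  1-0 → 1
  1-0 → 1
  1-0 → 1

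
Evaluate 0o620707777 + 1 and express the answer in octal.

The trailing 4 digits are 7 (max in base 8), so adding 1 cascades: they roll to 0 and the next digit up increments.

0o620710000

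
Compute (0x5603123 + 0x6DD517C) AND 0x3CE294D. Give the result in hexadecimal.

0xC000D

Add column by column in base 16, right to left:
  3+C = F
  2+7 = 9
  1+1 = 2
  3+5 = 8
  0+D = D
  6+D = 3 carry 1
  5+6+1 = C
Sum = 0xC3D829F; now AND with 0x3CE294D:
  C&3=0, 3&C=0, D&E=C, 8&2=0, 2&9=0, 9&4=0, F&D=D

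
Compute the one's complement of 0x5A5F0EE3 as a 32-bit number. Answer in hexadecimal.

0xA5A0F11C

Each hex digit d becomes F−d:
  5→A, A→5, 5→A, F→0, 0→F, E→1, E→1, 3→C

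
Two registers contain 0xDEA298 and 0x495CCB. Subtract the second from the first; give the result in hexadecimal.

0x9545CD

Subtract column by column in base 16:
  8-B → D (borrow)
  9-C-1 → C (borrow)
  2-C-1 → 5 (borrow)
  A-5-1 → 4
  E-9 → 5
  D-4 → 9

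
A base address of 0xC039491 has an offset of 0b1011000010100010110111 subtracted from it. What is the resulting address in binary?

0b1011110101110110101111011010

0xC039491 = 0b1100000000111001010010010001 in binary.
Subtract column by column in base 2:
  1-1 → 0
  0-1 → 1 (borrow)
  0-1-1 → 0 (borrow)
  0-0-1 → 1 (borrow)
  1-1-1 → 1 (borrow)
  0-1-1 → 0 (borrow)
  0-0-1 → 1 (borrow)
  1-1-1 → 1 (borrow)
  0-0-1 → 1 (borrow)
  0-0-1 → 1 (borrow)
  1-0-1 → 0
  0-1 → 1 (borrow)
  1-0-1 → 0
  0-1 → 1 (borrow)
  0-0-1 → 1 (borrow)
  1-0-1 → 0
  1-0 → 1
  1-0 → 1
  0-1 → 1 (borrow)
  0-1-1 → 0 (borrow)
  0-0-1 → 1 (borrow)
  0-1-1 → 0 (borrow)
  0-0-1 → 1 (borrow)
  0-0-1 → 1 (borrow)
  0-0-1 → 1 (borrow)
  0-0-1 → 1 (borrow)
  1-0-1 → 0
  1-0 → 1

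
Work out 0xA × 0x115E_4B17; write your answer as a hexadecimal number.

Multiply each base-16 digit by 10, carrying:
  7×10 = 70 → write 6 carry 4
  1×10+4 = 14 → write E
  B×10 = 110 → write E carry 6
  4×10+6 = 46 → write E carry 2
  E×10+2 = 142 → write E carry 8
  5×10+8 = 58 → write A carry 3
  1×10+3 = 13 → write D
  1×10 = 10 → write A

0xADAEEEE6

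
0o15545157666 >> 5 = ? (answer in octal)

5 bits is not a whole number of base-8 digits; in binary: 1101101100101001101111110110110 >> 5 = 11011011001010011011111101.

0o333123375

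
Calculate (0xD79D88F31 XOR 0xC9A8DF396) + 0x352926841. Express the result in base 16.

0x535E7E4E8

First 0xD79D88F31 XOR 0xC9A8DF396 = 0x1E3557CA7.
Add column by column in base 16, right to left:
  7+1 = 8
  A+4 = E
  C+8 = 4 carry 1
  7+6+1 = E
  5+2 = 7
  5+9 = E
  3+2 = 5
  E+5 = 3 carry 1
  1+3+1 = 5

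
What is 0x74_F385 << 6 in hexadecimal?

6 bits is not a whole number of base-16 digits; in binary: 11101001111001110000101 << 6 = 11101001111001110000101000000.

0x1D3CE140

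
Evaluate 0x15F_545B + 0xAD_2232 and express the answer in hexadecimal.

Add column by column in base 16, right to left:
  B+2 = D
  5+3 = 8
  4+2 = 6
  5+2 = 7
  F+D = C carry 1
  5+A+1 = 0 carry 1
  1+0+1 = 2

0x20C768D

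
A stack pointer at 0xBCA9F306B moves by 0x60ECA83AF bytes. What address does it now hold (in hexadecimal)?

0x11D969B41A

Add column by column in base 16, right to left:
  B+F = A carry 1
  6+A+1 = 1 carry 1
  0+3+1 = 4
  3+8 = B
  F+A = 9 carry 1
  9+C+1 = 6 carry 1
  A+E+1 = 9 carry 1
  C+0+1 = D
  B+6 = 1 carry 1
  final carry 1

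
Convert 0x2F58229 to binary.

0b10111101011000001000101001

Expand each hex digit to 4 bits: 2=0010 F=1111 5=0101 8=1000 2=0010 2=0010 9=1001.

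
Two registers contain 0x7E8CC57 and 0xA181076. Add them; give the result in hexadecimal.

Add column by column in base 16, right to left:
  7+6 = D
  5+7 = C
  C+0 = C
  C+1 = D
  8+8 = 0 carry 1
  E+1+1 = 0 carry 1
  7+A+1 = 2 carry 1
  final carry 1

0x1200DCCD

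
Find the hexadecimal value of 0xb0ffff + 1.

0xb10000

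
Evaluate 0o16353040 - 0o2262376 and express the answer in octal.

0o14070442

Subtract column by column in base 8:
  0-6 → 2 (borrow)
  4-7-1 → 4 (borrow)
  0-3-1 → 4 (borrow)
  3-2-1 → 0
  5-6 → 7 (borrow)
  3-2-1 → 0
  6-2 → 4
  1-0 → 1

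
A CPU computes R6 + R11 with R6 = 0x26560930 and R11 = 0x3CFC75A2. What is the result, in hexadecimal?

0x63527ED2

Add column by column in base 16, right to left:
  0+2 = 2
  3+A = D
  9+5 = E
  0+7 = 7
  6+C = 2 carry 1
  5+F+1 = 5 carry 1
  6+C+1 = 3 carry 1
  2+3+1 = 6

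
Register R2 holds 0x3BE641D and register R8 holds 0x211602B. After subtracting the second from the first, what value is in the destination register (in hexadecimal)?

Subtract column by column in base 16:
  D-B → 2
  1-2 → F (borrow)
  4-0-1 → 3
  6-6 → 0
  E-1 → D
  B-1 → A
  3-2 → 1

0x1AD03F2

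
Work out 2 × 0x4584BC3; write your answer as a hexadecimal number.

Multiply each base-16 digit by 2, carrying:
  3×2 = 6 → write 6
  C×2 = 24 → write 8 carry 1
  B×2+1 = 23 → write 7 carry 1
  4×2+1 = 9 → write 9
  8×2 = 16 → write 0 carry 1
  5×2+1 = 11 → write B
  4×2 = 8 → write 8

0x8B09786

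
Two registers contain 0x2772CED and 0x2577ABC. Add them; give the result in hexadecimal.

Add column by column in base 16, right to left:
  D+C = 9 carry 1
  E+B+1 = A carry 1
  C+A+1 = 7 carry 1
  2+7+1 = A
  7+7 = E
  7+5 = C
  2+2 = 4

0x4CEA7A9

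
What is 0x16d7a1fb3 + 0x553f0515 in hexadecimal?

Add column by column in base 16, right to left:
  3+5 = 8
  b+1 = c
  f+5 = 4 carry 1
  1+0+1 = 2
  a+f = 9 carry 1
  7+3+1 = b
  d+5 = 2 carry 1
  6+5+1 = c
  1+0 = 1

0x1c2b924c8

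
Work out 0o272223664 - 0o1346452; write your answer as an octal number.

Subtract column by column in base 8:
  4-2 → 2
  6-5 → 1
  6-4 → 2
  3-6 → 5 (borrow)
  2-4-1 → 5 (borrow)
  2-3-1 → 6 (borrow)
  2-1-1 → 0
  7-0 → 7
  2-0 → 2

0o270655212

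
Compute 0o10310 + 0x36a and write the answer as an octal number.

0o12062

0x36a = 0o1552 in octal.
Add column by column in base 8, right to left:
  0+2 = 2
  1+5 = 6
  3+5 = 0 carry 1
  0+1+1 = 2
  1+0 = 1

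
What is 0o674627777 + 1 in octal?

0o674630000

The trailing 4 digits are 7 (max in base 8), so adding 1 cascades: they roll to 0 and the next digit up increments.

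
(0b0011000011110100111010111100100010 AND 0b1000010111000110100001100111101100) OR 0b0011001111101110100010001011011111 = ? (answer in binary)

0b0011000011110100111010111100100010 AND 0b1000010111000110100001100111101100 = 0b0000000011000100100000100100100000.
Then OR with 0b0011001111101110100010001011011111.

0b11001111101110100010101111111111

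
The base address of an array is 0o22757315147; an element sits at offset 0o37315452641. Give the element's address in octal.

Add column by column in base 8, right to left:
  7+1 = 0 carry 1
  4+4+1 = 1 carry 1
  1+6+1 = 0 carry 1
  5+2+1 = 0 carry 1
  1+5+1 = 7
  3+4 = 7
  7+5 = 4 carry 1
  5+1+1 = 7
  7+3 = 2 carry 1
  2+7+1 = 2 carry 1
  2+3+1 = 6

0o62274770010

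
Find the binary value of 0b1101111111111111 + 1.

0b1110000000000000

The trailing 13 digits are 1 (max in base 2), so adding 1 cascades: they roll to 0 and the next digit up increments.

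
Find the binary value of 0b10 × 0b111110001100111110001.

0b1111100011001111100010

Multiply each base-2 digit by 2, carrying:
  1×2 = 2 → write 0 carry 1
  0×2+1 = 1 → write 1
  0×2 = 0 → write 0
  0×2 = 0 → write 0
  1×2 = 2 → write 0 carry 1
  1×2+1 = 3 → write 1 carry 1
  1×2+1 = 3 → write 1 carry 1
  1×2+1 = 3 → write 1 carry 1
  1×2+1 = 3 → write 1 carry 1
  0×2+1 = 1 → write 1
  0×2 = 0 → write 0
  1×2 = 2 → write 0 carry 1
  1×2+1 = 3 → write 1 carry 1
  0×2+1 = 1 → write 1
  0×2 = 0 → write 0
  0×2 = 0 → write 0
  1×2 = 2 → write 0 carry 1
  1×2+1 = 3 → write 1 carry 1
  1×2+1 = 3 → write 1 carry 1
  1×2+1 = 3 → write 1 carry 1
  1×2+1 = 3 → write 1 carry 1
  remaining carry: 1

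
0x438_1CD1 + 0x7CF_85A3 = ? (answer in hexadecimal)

Add column by column in base 16, right to left:
  1+3 = 4
  D+A = 7 carry 1
  C+5+1 = 2 carry 1
  1+8+1 = A
  8+F = 7 carry 1
  3+C+1 = 0 carry 1
  4+7+1 = C

0xC07A274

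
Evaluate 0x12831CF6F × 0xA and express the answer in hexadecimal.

Multiply each base-16 digit by 10, carrying:
  F×10 = 150 → write 6 carry 9
  6×10+9 = 69 → write 5 carry 4
  F×10+4 = 154 → write A carry 9
  C×10+9 = 129 → write 1 carry 8
  1×10+8 = 18 → write 2 carry 1
  3×10+1 = 31 → write F carry 1
  8×10+1 = 81 → write 1 carry 5
  2×10+5 = 25 → write 9 carry 1
  1×10+1 = 11 → write B

0xB91F21A56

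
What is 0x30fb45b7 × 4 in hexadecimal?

Multiply each base-16 digit by 4, carrying:
  7×4 = 28 → write c carry 1
  b×4+1 = 45 → write d carry 2
  5×4+2 = 22 → write 6 carry 1
  4×4+1 = 17 → write 1 carry 1
  b×4+1 = 45 → write d carry 2
  f×4+2 = 62 → write e carry 3
  0×4+3 = 3 → write 3
  3×4 = 12 → write c

0xc3ed16dc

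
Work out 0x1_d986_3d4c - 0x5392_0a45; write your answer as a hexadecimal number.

Subtract column by column in base 16:
  c-5 → 7
  4-4 → 0
  d-a → 3
  3-0 → 3
  6-2 → 4
  8-9 → f (borrow)
  9-3-1 → 5
  d-5 → 8
  1-0 → 1

0x185f43307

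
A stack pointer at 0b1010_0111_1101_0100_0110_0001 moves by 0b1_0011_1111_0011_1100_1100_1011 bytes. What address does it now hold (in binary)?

Add column by column in base 2, right to left:
  1+1 = 0 carry 1
  0+1+1 = 0 carry 1
  0+0+1 = 1
  0+1 = 1
  0+0 = 0
  1+0 = 1
  1+1 = 0 carry 1
  0+1+1 = 0 carry 1
  0+0+1 = 1
  0+0 = 0
  1+1 = 0 carry 1
  0+1+1 = 0 carry 1
  1+1+1 = 1 carry 1
  0+1+1 = 0 carry 1
  1+0+1 = 0 carry 1
  1+0+1 = 0 carry 1
  1+1+1 = 1 carry 1
  1+1+1 = 1 carry 1
  1+1+1 = 1 carry 1
  0+1+1 = 0 carry 1
  0+1+1 = 0 carry 1
  1+1+1 = 1 carry 1
  0+0+1 = 1
  1+0 = 1
  0+1 = 1

0b1111001110001000100101100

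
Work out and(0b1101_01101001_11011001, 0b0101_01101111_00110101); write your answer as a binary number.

0b01010110100100010001

AND bit by bit (1 only where both bits are 1):
  11010110100111011001
& 01010110111100110101
= 01010110100100010001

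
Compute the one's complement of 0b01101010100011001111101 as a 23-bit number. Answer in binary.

Invert each bit: 01101010100011001111101 → 10010101011100110000010.

0b10010101011100110000010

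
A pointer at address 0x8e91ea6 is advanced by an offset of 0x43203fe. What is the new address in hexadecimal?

Add column by column in base 16, right to left:
  6+e = 4 carry 1
  a+f+1 = a carry 1
  e+3+1 = 2 carry 1
  1+0+1 = 2
  9+2 = b
  e+3 = 1 carry 1
  8+4+1 = d

0xd1b22a4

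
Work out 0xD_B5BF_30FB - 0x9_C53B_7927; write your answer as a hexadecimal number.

Subtract column by column in base 16:
  B-7 → 4
  F-2 → D
  0-9 → 7 (borrow)
  3-7-1 → B (borrow)
  F-B-1 → 3
  B-3 → 8
  5-5 → 0
  B-C → F (borrow)
  D-9-1 → 3

0x3F083B7D4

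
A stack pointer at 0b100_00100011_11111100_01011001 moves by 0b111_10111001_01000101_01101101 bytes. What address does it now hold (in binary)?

0b1011110111010100000111000110

Add column by column in base 2, right to left:
  1+1 = 0 carry 1
  0+0+1 = 1
  0+1 = 1
  1+1 = 0 carry 1
  1+0+1 = 0 carry 1
  0+1+1 = 0 carry 1
  1+1+1 = 1 carry 1
  0+0+1 = 1
  0+1 = 1
  0+0 = 0
  1+1 = 0 carry 1
  1+0+1 = 0 carry 1
  1+0+1 = 0 carry 1
  1+0+1 = 0 carry 1
  1+1+1 = 1 carry 1
  1+0+1 = 0 carry 1
  1+1+1 = 1 carry 1
  1+0+1 = 0 carry 1
  0+0+1 = 1
  0+1 = 1
  0+1 = 1
  1+1 = 0 carry 1
  0+0+1 = 1
  0+1 = 1
  0+1 = 1
  0+1 = 1
  1+1 = 0 carry 1
  final carry 1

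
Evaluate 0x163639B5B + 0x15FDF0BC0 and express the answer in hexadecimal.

Add column by column in base 16, right to left:
  B+0 = B
  5+C = 1 carry 1
  B+B+1 = 7 carry 1
  9+0+1 = A
  3+F = 2 carry 1
  6+D+1 = 4 carry 1
  3+F+1 = 3 carry 1
  6+5+1 = C
  1+1 = 2

0x2C342A71B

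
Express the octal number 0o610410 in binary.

Each octal digit is 3 bits: 6=110 1=001 0=000 4=100 1=001 0=000.

0b110001000100001000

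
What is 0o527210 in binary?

Each octal digit is 3 bits: 5=101 2=010 7=111 2=010 1=001 0=000.

0b101010111010001000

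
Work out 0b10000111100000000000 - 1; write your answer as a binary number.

The trailing 11 digits are 0, so subtracting 1 borrows through: they become 1 and the next digit up decrements.

0b10000111011111111111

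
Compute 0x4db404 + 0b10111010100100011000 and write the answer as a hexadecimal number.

0b10111010100100011000 = 0xba918 in hexadecimal.
Add column by column in base 16, right to left:
  4+8 = c
  0+1 = 1
  4+9 = d
  b+a = 5 carry 1
  d+b+1 = 9 carry 1
  4+0+1 = 5

0x595d1c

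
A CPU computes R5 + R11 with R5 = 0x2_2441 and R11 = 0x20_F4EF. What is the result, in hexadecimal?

0x231930

Add column by column in base 16, right to left:
  1+F = 0 carry 1
  4+E+1 = 3 carry 1
  4+4+1 = 9
  2+F = 1 carry 1
  2+0+1 = 3
  0+2 = 2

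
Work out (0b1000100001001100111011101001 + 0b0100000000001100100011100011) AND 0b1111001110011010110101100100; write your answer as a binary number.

0b1100000000011000010101000100

Add column by column in base 2, right to left:
  1+1 = 0 carry 1
  0+1+1 = 0 carry 1
  0+0+1 = 1
  1+0 = 1
  0+0 = 0
  1+1 = 0 carry 1
  1+1+1 = 1 carry 1
  1+1+1 = 1 carry 1
  0+0+1 = 1
  1+0 = 1
  1+0 = 1
  1+1 = 0 carry 1
  0+0+1 = 1
  0+0 = 0
  1+1 = 0 carry 1
  1+1+1 = 1 carry 1
  0+0+1 = 1
  0+0 = 0
  1+0 = 1
  0+0 = 0
  0+0 = 0
  0+0 = 0
  0+0 = 0
  1+0 = 1
  0+0 = 0
  0+0 = 0
  0+1 = 1
  1+0 = 1
Sum = 0b1100100001011001011111001100; now AND with 0b1111001110011010110101100100:
  1100100001011001011111001100
& 1111001110011010110101100100
= 1100000000011000010101000100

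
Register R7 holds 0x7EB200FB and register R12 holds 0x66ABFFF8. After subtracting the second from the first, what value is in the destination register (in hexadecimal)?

Subtract column by column in base 16:
  B-8 → 3
  F-F → 0
  0-F → 1 (borrow)
  0-F-1 → 0 (borrow)
  2-B-1 → 6 (borrow)
  B-A-1 → 0
  E-6 → 8
  7-6 → 1

0x18060103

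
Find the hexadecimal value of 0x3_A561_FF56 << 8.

0x3A561FF5600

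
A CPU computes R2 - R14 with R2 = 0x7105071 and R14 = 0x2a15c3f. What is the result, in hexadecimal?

0x46ef432

Subtract column by column in base 16:
  1-f → 2 (borrow)
  7-3-1 → 3
  0-c → 4 (borrow)
  5-5-1 → f (borrow)
  0-1-1 → e (borrow)
  1-a-1 → 6 (borrow)
  7-2-1 → 4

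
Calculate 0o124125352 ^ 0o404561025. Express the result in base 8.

XOR each oct digit independently (no carries):
  1^4=5, 2^0=2, 4^4=0, 1^5=4, 2^6=4, 5^1=4, 3^0=3, 5^2=7, 2^5=7

0o520444377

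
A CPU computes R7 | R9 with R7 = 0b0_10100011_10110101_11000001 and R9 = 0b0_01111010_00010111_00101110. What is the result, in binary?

0b0111110111011011111101111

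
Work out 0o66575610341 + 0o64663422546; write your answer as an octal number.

0o153461233107

Add column by column in base 8, right to left:
  1+6 = 7
  4+4 = 0 carry 1
  3+5+1 = 1 carry 1
  0+2+1 = 3
  1+2 = 3
  6+4 = 2 carry 1
  5+3+1 = 1 carry 1
  7+6+1 = 6 carry 1
  5+6+1 = 4 carry 1
  6+4+1 = 3 carry 1
  6+6+1 = 5 carry 1
  final carry 1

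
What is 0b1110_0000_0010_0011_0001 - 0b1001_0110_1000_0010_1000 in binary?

0b1001001101000001001

Subtract column by column in base 2:
  1-0 → 1
  0-0 → 0
  0-0 → 0
  0-1 → 1 (borrow)
  1-0-1 → 0
  1-1 → 0
  0-0 → 0
  0-0 → 0
  0-0 → 0
  1-0 → 1
  0-0 → 0
  0-1 → 1 (borrow)
  0-0-1 → 1 (borrow)
  0-1-1 → 0 (borrow)
  0-1-1 → 0 (borrow)
  0-0-1 → 1 (borrow)
  0-1-1 → 0 (borrow)
  1-0-1 → 0
  1-0 → 1
  1-1 → 0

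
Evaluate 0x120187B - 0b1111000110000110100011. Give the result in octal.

0o70733330

0x120187B = 0o110014173 in octal.
0b1111000110000110100011 = 0o17060643 in octal.
Subtract column by column in base 8:
  3-3 → 0
  7-4 → 3
  1-6 → 3 (borrow)
  4-0-1 → 3
  1-6 → 3 (borrow)
  0-0-1 → 7 (borrow)
  0-7-1 → 0 (borrow)
  1-1-1 → 7 (borrow)
  1-0-1 → 0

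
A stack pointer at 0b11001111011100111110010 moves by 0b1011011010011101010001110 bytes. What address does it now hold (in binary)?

0b1110101001111010010000000

Add column by column in base 2, right to left:
  0+0 = 0
  1+1 = 0 carry 1
  0+1+1 = 0 carry 1
  0+1+1 = 0 carry 1
  1+0+1 = 0 carry 1
  1+0+1 = 0 carry 1
  1+0+1 = 0 carry 1
  1+1+1 = 1 carry 1
  1+0+1 = 0 carry 1
  0+1+1 = 0 carry 1
  0+0+1 = 1
  1+1 = 0 carry 1
  1+1+1 = 1 carry 1
  1+1+1 = 1 carry 1
  0+0+1 = 1
  1+0 = 1
  1+1 = 0 carry 1
  1+0+1 = 0 carry 1
  1+1+1 = 1 carry 1
  0+1+1 = 0 carry 1
  0+0+1 = 1
  1+1 = 0 carry 1
  1+1+1 = 1 carry 1
  0+0+1 = 1
  0+1 = 1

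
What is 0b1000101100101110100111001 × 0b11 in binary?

0b11010000110001011110101011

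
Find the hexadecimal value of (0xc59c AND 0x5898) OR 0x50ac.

0xc59c AND 0x5898 = 0x4098.
Then OR with 0x50ac.

0x50bc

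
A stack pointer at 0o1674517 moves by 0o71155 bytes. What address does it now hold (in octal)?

Add column by column in base 8, right to left:
  7+5 = 4 carry 1
  1+5+1 = 7
  5+1 = 6
  4+1 = 5
  7+7 = 6 carry 1
  6+0+1 = 7
  1+0 = 1

0o1765674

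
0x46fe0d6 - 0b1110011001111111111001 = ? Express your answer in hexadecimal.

0b1110011001111111111001 = 0x399ff9 in hexadecimal.
Subtract column by column in base 16:
  6-9 → d (borrow)
  d-f-1 → d (borrow)
  0-f-1 → 0 (borrow)
  e-9-1 → 4
  f-9 → 6
  6-3 → 3
  4-0 → 4

0x43640dd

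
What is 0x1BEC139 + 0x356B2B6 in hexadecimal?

0x51573EF

Add column by column in base 16, right to left:
  9+6 = F
  3+B = E
  1+2 = 3
  C+B = 7 carry 1
  E+6+1 = 5 carry 1
  B+5+1 = 1 carry 1
  1+3+1 = 5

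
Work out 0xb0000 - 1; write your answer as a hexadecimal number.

0xaffff

The trailing 4 digits are 0, so subtracting 1 borrows through: they become F and the next digit up decrements.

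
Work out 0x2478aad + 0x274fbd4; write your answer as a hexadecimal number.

Add column by column in base 16, right to left:
  d+4 = 1 carry 1
  a+d+1 = 8 carry 1
  a+b+1 = 6 carry 1
  8+f+1 = 8 carry 1
  7+4+1 = c
  4+7 = b
  2+2 = 4

0x4bc8681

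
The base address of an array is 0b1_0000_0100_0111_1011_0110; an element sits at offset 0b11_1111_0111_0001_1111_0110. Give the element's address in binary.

0b10011111011100110101100

Add column by column in base 2, right to left:
  0+0 = 0
  1+1 = 0 carry 1
  1+1+1 = 1 carry 1
  0+0+1 = 1
  1+1 = 0 carry 1
  1+1+1 = 1 carry 1
  0+1+1 = 0 carry 1
  1+1+1 = 1 carry 1
  1+1+1 = 1 carry 1
  1+0+1 = 0 carry 1
  1+0+1 = 0 carry 1
  0+0+1 = 1
  0+1 = 1
  0+1 = 1
  1+1 = 0 carry 1
  0+0+1 = 1
  0+1 = 1
  0+1 = 1
  0+1 = 1
  0+1 = 1
  1+1 = 0 carry 1
  0+1+1 = 0 carry 1
  final carry 1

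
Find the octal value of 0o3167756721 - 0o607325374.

0o2360431325

Subtract column by column in base 8:
  1-4 → 5 (borrow)
  2-7-1 → 2 (borrow)
  7-3-1 → 3
  6-5 → 1
  5-2 → 3
  7-3 → 4
  7-7 → 0
  6-0 → 6
  1-6 → 3 (borrow)
  3-0-1 → 2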